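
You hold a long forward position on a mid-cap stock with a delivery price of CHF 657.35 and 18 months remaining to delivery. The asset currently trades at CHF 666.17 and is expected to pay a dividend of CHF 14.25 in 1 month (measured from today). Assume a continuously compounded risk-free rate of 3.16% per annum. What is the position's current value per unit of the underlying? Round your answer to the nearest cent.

PV(remaining dividends) I = 14.25·e^(−0.0316·1/12) = 14.2125
Current forward F = (S − I)·e^(rT) = (666.17 − 14.2125)·e^(0.0316·18/12) = 651.9575 × 1.048541 = 683.6042
Value (long) = (F − K)·e^(−rT) = (683.6042 − 657.35) × 0.953706 = 25.0388
Value = CHF 25.04

CHF 25.04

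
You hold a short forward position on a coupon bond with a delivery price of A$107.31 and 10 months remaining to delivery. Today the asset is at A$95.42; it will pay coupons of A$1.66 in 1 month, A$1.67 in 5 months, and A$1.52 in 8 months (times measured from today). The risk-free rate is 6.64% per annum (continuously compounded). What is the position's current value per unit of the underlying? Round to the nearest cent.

A$10.84

PV(remaining coupons) I = 1.66·e^(−0.0664·1/12) + 1.67·e^(−0.0664·5/12) + 1.52·e^(−0.0664·8/12) = 4.7295
Current forward F = (S − I)·e^(rT) = (95.42 − 4.7295)·e^(0.0664·10/12) = 90.6905 × 1.056893 = 95.8502
Value (long) = (F − K)·e^(−rT) = (95.8502 − 107.31) × 0.946170 = -10.8429
Short position value = −(long value) = A$10.84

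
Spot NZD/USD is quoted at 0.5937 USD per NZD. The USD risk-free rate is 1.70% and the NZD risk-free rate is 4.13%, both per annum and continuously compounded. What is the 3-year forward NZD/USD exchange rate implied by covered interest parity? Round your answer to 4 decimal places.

0.5520

F = S·e^((r_USD − r_NZD)T) = 0.5937 · e^((0.0170 − 0.0413) × 3)
= 0.5937 · e^-0.072900 = 0.5937 × 0.929694
F = 0.5520 USD per NZD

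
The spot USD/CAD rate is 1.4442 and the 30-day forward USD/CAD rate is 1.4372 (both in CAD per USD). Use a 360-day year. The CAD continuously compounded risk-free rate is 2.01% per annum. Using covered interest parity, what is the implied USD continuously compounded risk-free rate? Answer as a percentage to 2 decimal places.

F = S·e^((r_CAD − r_USD)T) ⇒ r_USD = r_CAD − ln(F/S)/T
ln(1.4372/1.4442) = -0.004859; /(30/360) = -0.058308
r_USD = 0.0201 + 0.058308 = 0.078408
r_USD = 7.84%

7.84%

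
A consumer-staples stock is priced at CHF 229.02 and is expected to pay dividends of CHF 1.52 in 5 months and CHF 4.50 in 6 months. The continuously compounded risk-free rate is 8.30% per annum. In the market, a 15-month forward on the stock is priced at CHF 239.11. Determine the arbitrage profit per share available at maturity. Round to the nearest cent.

CHF 8.53 per share

PV(dividends) I = 1.52·e^(−0.0830·5/12) + 4.50·e^(−0.0830·6/12) = 5.7854
Fair forward F* = (S − I)·e^(rT) = (229.02 − 5.7854)·e^0.103750 = 223.2346 × 1.109323 = 247.6393
Market CHF 239.11 < fair 247.6393: forward underpriced → reverse cash-and-carry (short the stock, invest proceeds at r, pay the dividends, go long the forward).
Profit at T = |F_mkt − F*| = |239.11 − 247.6393| = CHF 8.53 per share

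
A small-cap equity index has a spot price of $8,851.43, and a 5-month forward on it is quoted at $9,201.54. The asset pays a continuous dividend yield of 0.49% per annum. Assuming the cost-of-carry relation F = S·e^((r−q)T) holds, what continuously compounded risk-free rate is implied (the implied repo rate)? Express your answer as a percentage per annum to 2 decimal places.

9.80%

From F = S·e^((r−q)T): (r − q) = ln(F/S)/T
ln(9201.54/8851.43) = ln(1.039554) = 0.038792
(r − q) = 0.038792 / (5/12) = 0.093101
r = ln(F/S)/T + q = 0.093101 + 0.0049 = 0.098001
r = 9.80%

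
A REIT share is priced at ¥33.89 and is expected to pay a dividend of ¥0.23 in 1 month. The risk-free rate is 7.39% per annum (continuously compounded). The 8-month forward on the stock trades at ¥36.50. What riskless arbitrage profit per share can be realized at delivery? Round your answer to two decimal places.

¥1.14 per share

PV(dividends) I = 0.23·e^(−0.0739·1/12) = 0.2286
Fair forward F* = (S − I)·e^(rT) = (33.89 − 0.2286)·e^0.049267 = 33.6614 × 1.050501 = 35.3613
Market ¥36.50 > fair 35.3613: forward overpriced → cash-and-carry (borrow at r, buy the stock and collect the dividends, short the forward).
Profit at T = |F_mkt − F*| = |36.50 − 35.3613| = ¥1.14 per share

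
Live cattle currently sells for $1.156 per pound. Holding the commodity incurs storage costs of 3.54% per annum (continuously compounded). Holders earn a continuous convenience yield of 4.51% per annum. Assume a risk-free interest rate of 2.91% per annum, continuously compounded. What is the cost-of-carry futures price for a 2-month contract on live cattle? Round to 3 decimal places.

Net carry = r + u − y = 0.0291 + 0.0354 − 0.0451 = 0.0194
F = S·e^((r+u−y)T) = 1.156 · e^(0.0194 × 2/12) = 1.156 · e^0.003233
= 1.156 × 1.003238 = $1.160 per pound

$1.160 per pound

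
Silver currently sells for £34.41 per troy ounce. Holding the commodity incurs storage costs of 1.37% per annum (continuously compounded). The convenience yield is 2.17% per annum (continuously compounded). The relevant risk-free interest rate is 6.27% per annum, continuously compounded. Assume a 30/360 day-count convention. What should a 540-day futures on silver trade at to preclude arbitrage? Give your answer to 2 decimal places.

Net carry = r + u − y = 0.0627 + 0.0137 − 0.0217 = 0.0547
F = S·e^((r+u−y)T) = 34.41 · e^(0.0547 × 540/360) = 34.41 · e^0.082050
= 34.41 × 1.085510 = £37.35 per troy ounce

£37.35 per troy ounce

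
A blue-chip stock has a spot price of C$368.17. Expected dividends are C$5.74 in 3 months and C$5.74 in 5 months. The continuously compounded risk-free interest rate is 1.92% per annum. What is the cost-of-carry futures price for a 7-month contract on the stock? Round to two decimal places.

C$360.78

PV(dividends) I = 5.74·e^(−0.0192·3/12) + 5.74·e^(−0.0192·5/12)
I = 5.7125 + 5.6943 = 11.4068
F = (S − I)·e^(rT) = (368.17 − 11.4068) · e^(0.0192·7/12)
= 356.7632 · e^0.011200 = 356.7632 × 1.011263 = C$360.78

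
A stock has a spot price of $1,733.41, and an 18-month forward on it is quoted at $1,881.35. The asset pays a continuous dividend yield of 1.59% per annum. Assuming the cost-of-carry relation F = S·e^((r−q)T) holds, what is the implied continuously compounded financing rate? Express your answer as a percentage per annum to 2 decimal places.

7.05%

From F = S·e^((r−q)T): (r − q) = ln(F/S)/T
ln(1881.35/1733.41) = ln(1.085346) = 0.081899
(r − q) = 0.081899 / (18/12) = 0.054599
r = ln(F/S)/T + q = 0.054599 + 0.0159 = 0.070499
r = 7.05%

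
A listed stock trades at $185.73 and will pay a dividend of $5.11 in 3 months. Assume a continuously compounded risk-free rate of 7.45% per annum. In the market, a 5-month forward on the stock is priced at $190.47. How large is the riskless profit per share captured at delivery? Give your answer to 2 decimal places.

PV(dividends) I = 5.11·e^(−0.0745·3/12) = 5.0157
Fair forward F* = (S − I)·e^(rT) = (185.73 − 5.0157)·e^0.031042 = 180.7143 × 1.031529 = 186.4120
Market $190.47 > fair 186.4120: forward overpriced → cash-and-carry (borrow at r, buy the stock and collect the dividends, short the forward).
Profit at T = |F_mkt − F*| = |190.47 − 186.4120| = $4.06 per share

$4.06 per share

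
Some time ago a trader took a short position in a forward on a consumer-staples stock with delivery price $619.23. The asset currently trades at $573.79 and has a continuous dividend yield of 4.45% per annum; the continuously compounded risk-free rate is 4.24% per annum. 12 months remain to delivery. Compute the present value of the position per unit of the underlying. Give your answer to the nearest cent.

$44.71

Current fair forward for the remaining 12 months: F = S·e^((r − q)·T), (r − q) = 0.0424 − 0.0445 = -0.0021
F = 573.79 · e^(-0.0021 × 12/12) = 573.79 × 0.997902 = 572.5862
Value of long forward = (F − K)·e^(−rT) = (572.5862 − 619.23) · e^(−0.0424·12/12)
= -46.6438 × 0.958486 = -44.71
Short position value = −(long value) = $44.71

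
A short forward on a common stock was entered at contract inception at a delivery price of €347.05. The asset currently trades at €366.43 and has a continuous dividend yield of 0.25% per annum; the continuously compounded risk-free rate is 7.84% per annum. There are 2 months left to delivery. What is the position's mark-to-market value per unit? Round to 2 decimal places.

-€23.73

Current fair forward for the remaining 2 months: F = S·e^((r − q)·T), (r − q) = 0.0784 − 0.0025 = 0.0759
F = 366.43 · e^(0.0759 × 2/12) = 366.43 × 1.012730 = 371.0947
Value of long forward = (F − K)·e^(−rT) = (371.0947 − 347.05) · e^(−0.0784·2/12)
= 24.0447 × 0.987018 = 23.73
Short position value = −(long value) = -€23.73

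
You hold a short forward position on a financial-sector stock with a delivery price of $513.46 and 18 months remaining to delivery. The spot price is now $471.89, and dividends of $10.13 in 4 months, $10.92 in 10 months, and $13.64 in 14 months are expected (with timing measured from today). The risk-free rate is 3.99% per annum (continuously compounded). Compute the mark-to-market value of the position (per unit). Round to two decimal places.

$45.32

PV(remaining dividends) I = 10.13·e^(−0.0399·4/12) + 10.92·e^(−0.0399·10/12) + 13.64·e^(−0.0399·14/12) = 33.5787
Current forward F = (S − I)·e^(rT) = (471.89 − 33.5787)·e^(0.0399·18/12) = 438.3113 × 1.061677 = 465.3450
Value (long) = (F − K)·e^(−rT) = (465.3450 − 513.46) × 0.941906 = -45.3198
Short position value = −(long value) = $45.32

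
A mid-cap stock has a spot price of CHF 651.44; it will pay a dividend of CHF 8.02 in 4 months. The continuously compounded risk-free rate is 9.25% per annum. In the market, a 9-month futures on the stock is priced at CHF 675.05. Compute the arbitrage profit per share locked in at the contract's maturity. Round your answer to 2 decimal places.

PV(dividends) I = 8.02·e^(−0.0925·4/12) = 7.7765
Fair futures F* = (S − I)·e^(rT) = (651.44 − 7.7765)·e^0.069375 = 643.6635 × 1.071838 = 689.9030
Market CHF 675.05 < fair 689.9030: forward underpriced → reverse cash-and-carry (short the stock, invest proceeds at r, pay the dividends, go long the forward).
Profit at T = |F_mkt − F*| = |675.05 − 689.9030| = CHF 14.85 per share

CHF 14.85 per share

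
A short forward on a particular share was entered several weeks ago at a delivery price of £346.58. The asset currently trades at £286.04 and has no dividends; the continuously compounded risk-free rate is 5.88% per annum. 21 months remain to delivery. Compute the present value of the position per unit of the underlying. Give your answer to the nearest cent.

Current fair forward for the remaining 21 months: F = S·e^(r·T), r = 0.0588
F = 286.04 · e^(0.0588 × 21/12) = 286.04 × 1.108381 = 317.0413
Value of long forward = (F − K)·e^(−rT) = (317.0413 − 346.58) · e^(−0.0588·21/12)
= -29.5387 × 0.902217 = -26.65
Short position value = −(long value) = £26.65

£26.65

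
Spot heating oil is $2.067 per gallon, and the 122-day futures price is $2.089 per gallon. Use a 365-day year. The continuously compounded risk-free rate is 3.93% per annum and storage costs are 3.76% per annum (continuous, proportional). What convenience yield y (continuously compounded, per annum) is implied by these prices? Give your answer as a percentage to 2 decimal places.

4.52%

F = S·e^((r+u−y)T) ⇒ (r+u−y) = ln(F/S)/T
ln(2.089/2.067) = 0.010587; /T ⇒ 0.031674
y = r + u − ln(F/S)/T = 0.0393 + 0.0376 − 0.031674 = 0.045226
y = 4.52%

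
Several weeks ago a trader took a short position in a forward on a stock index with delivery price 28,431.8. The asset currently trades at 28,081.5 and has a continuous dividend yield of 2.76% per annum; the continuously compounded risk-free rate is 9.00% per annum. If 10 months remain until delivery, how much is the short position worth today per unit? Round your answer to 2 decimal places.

Current fair forward for the remaining 10 months: F = S·e^((r − q)·T), (r − q) = 0.0900 − 0.0276 = 0.0624
F = 28081.5 · e^(0.0624 × 10/12) = 28081.5 × 1.05337574 = 29580.3708
Value of long forward = (F − K)·e^(−rT) = (29580.3708 − 28431.8) · e^(−0.0900·10/12)
= 1148.5708 × 0.92774349 = 1065.58
Short position value = −(long value) = -1065.58

-1065.58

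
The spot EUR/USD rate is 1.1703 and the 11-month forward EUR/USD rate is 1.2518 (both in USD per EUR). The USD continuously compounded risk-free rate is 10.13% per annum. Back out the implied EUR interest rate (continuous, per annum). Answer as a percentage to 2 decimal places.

F = S·e^((r_USD − r_EUR)T) ⇒ r_EUR = r_USD − ln(F/S)/T
ln(1.2518/1.1703) = 0.067322; /(11/12) = 0.073442
r_EUR = 0.1013 − 0.073442 = 0.027858
r_EUR = 2.79%

2.79%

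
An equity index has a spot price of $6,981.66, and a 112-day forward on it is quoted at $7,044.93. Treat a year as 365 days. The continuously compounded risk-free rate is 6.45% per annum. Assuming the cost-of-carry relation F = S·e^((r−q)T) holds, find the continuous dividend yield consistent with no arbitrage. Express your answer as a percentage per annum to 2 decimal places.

From F = S·e^((r−q)T): (r − q) = ln(F/S)/T
ln(7044.93/6981.66) = ln(1.009062) = 0.009021
(r − q) = 0.009021 / (112/365) = 0.029399
q = r − ln(F/S)/T = 0.0645 − 0.029399 = 0.035101
q = 3.51%

3.51%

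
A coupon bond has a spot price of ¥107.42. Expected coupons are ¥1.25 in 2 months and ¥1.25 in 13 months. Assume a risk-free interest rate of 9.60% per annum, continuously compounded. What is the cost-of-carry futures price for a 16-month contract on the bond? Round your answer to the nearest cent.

PV(coupons) I = 1.25·e^(−0.0960·2/12) + 1.25·e^(−0.0960·13/12)
I = 1.2302 + 1.1265 = 2.3567
F = (S − I)·e^(rT) = (107.42 − 2.3567) · e^(0.0960·16/12)
= 105.0633 · e^0.128000 = 105.0633 × 1.136553 = ¥119.41

¥119.41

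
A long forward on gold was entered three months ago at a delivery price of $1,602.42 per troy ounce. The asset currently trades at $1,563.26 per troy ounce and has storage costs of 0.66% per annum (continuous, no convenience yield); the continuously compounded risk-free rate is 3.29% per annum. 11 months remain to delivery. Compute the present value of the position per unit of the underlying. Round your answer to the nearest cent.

Current fair forward for the remaining 11 months: F = S·e^((r + u)·T), (r + u) = 0.0329 + 0.0066 = 0.0395
F = 1563.26 · e^(0.0395 × 11/12) = 1563.26 × 1.03687184 = 1620.9003
Value of long forward = (F − K)·e^(−rT) = (1620.9003 − 1602.42) · e^(−0.0329·11/12)
= 18.4803 × 0.97029189 = 17.93

$17.93 per troy ounce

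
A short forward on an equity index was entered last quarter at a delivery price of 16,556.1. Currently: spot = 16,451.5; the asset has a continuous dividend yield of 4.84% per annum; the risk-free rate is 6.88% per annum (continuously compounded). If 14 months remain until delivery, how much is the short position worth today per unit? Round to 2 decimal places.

Current fair forward for the remaining 14 months: F = S·e^((r − q)·T), (r − q) = 0.0688 − 0.0484 = 0.0204
F = 16451.5 · e^(0.0204 × 14/12) = 16451.5 × 1.02408548 = 16847.7423
Value of long forward = (F − K)·e^(−rT) = (16847.7423 − 16556.1) · e^(−0.0688·14/12)
= 291.6423 × 0.92287021 = 269.15
Short position value = −(long value) = -269.15

-269.15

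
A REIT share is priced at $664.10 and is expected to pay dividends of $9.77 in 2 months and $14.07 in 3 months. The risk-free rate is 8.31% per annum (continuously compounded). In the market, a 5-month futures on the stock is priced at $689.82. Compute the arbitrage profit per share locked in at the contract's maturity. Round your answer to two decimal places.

$26.56 per share

PV(dividends) I = 9.77·e^(−0.0831·2/12) + 14.07·e^(−0.0831·3/12) = 23.4163
Fair futures F* = (S − I)·e^(rT) = (664.10 − 23.4163)·e^0.034625 = 640.6837 × 1.035231 = 663.2556
Market $689.82 > fair 663.2556: forward overpriced → cash-and-carry (borrow at r, buy the stock and collect the dividends, short the forward).
Profit at T = |F_mkt − F*| = |689.82 − 663.2556| = $26.56 per share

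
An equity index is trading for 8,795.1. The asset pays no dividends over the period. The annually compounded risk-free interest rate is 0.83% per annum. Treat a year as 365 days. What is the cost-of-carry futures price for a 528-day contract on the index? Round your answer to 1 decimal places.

F = S · (1+r)^T
= 8795.1 × 1.012029
F = 8,900.9

8,900.9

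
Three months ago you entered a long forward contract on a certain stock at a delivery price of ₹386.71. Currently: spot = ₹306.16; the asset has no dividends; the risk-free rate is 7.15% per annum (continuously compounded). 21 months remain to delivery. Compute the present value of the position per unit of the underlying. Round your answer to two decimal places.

-₹35.07

Current fair forward for the remaining 21 months: F = S·e^(r·T), r = 0.0715
F = 306.16 · e^(0.0715 × 21/12) = 306.16 × 1.133290 = 346.9681
Value of long forward = (F − K)·e^(−rT) = (346.9681 − 386.71) · e^(−0.0715·21/12)
= -39.7419 × 0.882387 = -35.07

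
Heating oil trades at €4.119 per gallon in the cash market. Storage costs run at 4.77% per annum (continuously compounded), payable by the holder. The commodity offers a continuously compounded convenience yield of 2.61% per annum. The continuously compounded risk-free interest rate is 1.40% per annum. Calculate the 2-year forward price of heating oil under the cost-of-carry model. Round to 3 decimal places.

Net carry = r + u − y = 0.0140 + 0.0477 − 0.0261 = 0.0356
F = S·e^((r+u−y)T) = 4.119 · e^(0.0356 × 2) = 4.119 · e^0.071200
= 4.119 × 1.073796 = €4.423 per gallon

€4.423 per gallon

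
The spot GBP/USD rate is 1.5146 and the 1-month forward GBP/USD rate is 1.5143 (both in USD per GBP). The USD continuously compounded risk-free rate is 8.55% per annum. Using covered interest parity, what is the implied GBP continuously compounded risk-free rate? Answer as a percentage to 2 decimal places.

8.79%

F = S·e^((r_USD − r_GBP)T) ⇒ r_GBP = r_USD − ln(F/S)/T
ln(1.5143/1.5146) = -0.000198; /(1/12) = -0.002376
r_GBP = 0.0855 + 0.002376 = 0.087876
r_GBP = 8.79%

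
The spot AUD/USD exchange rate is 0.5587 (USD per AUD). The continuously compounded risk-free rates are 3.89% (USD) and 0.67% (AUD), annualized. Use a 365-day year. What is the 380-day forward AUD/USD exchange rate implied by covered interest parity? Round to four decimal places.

0.5777

F = S·e^((r_USD − r_AUD)T) = 0.5587 · e^((0.0389 − 0.0067) × 380/365)
= 0.5587 · e^0.033523 = 0.5587 × 1.034091
F = 0.5777 USD per AUD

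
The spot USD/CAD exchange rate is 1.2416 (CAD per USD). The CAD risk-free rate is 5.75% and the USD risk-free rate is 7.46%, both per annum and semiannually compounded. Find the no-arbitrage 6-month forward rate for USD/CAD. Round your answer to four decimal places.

By covered interest parity, F = S · (1+r_CAD/2)^(2T) / (1+r_USD/2)^(2T)
= 1.2416 × 1.028750 / 1.037300 = 1.2416 × 0.991757
F = 1.2314 CAD per USD

1.2314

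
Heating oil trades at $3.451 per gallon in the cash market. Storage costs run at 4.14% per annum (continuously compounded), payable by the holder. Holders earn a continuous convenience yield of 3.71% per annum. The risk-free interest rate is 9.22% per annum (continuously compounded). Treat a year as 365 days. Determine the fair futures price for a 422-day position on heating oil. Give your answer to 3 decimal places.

$3.858 per gallon

Net carry = r + u − y = 0.0922 + 0.0414 − 0.0371 = 0.0965
F = S·e^((r+u−y)T) = 3.451 · e^(0.0965 × 422/365) = 3.451 · e^0.111570
= 3.451 × 1.118032 = $3.858 per gallon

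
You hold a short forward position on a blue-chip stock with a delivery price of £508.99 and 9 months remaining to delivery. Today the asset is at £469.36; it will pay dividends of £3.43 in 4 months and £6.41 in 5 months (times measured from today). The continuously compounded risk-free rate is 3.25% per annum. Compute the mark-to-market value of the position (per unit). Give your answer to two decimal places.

PV(remaining dividends) I = 3.43·e^(−0.0325·4/12) + 6.41·e^(−0.0325·5/12) = 9.7168
Current forward F = (S − I)·e^(rT) = (469.36 − 9.7168)·e^(0.0325·9/12) = 459.6432 × 1.024674 = 470.9844
Value (long) = (F − K)·e^(−rT) = (470.9844 − 508.99) × 0.975920 = -37.0904
Short position value = −(long value) = £37.09

£37.09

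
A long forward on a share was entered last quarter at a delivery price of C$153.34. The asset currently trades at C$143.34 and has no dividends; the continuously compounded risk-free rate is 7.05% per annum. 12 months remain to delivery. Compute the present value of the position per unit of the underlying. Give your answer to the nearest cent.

C$0.44

Current fair forward for the remaining 12 months: F = S·e^(r·T), r = 0.0705
F = 143.34 · e^(0.0705 × 12/12) = 143.34 × 1.073045 = 153.8103
Value of long forward = (F − K)·e^(−rT) = (153.8103 − 153.34) · e^(−0.0705·12/12)
= 0.4703 × 0.931928 = 0.44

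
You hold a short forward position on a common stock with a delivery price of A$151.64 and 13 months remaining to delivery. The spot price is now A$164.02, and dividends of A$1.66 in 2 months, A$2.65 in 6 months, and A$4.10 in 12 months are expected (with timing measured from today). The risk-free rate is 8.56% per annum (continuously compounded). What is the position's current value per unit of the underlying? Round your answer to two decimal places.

-A$17.87

PV(remaining dividends) I = 1.66·e^(−0.0856·2/12) + 2.65·e^(−0.0856·6/12) + 4.10·e^(−0.0856·12/12) = 7.9391
Current forward F = (S − I)·e^(rT) = (164.02 − 7.9391)·e^(0.0856·13/12) = 156.0809 × 1.097169 = 171.2471
Value (long) = (F − K)·e^(−rT) = (171.2471 − 151.64) × 0.911437 = 17.8706
Short position value = −(long value) = -A$17.87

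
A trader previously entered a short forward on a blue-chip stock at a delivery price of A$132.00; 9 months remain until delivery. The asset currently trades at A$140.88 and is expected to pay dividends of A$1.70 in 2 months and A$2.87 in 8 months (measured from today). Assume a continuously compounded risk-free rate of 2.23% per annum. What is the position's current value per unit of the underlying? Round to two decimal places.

PV(remaining dividends) I = 1.70·e^(−0.0223·2/12) + 2.87·e^(−0.0223·8/12) = 4.5213
Current forward F = (S − I)·e^(rT) = (140.88 − 4.5213)·e^(0.0223·9/12) = 136.3587 × 1.016866 = 138.6585
Value (long) = (F − K)·e^(−rT) = (138.6585 − 132.00) × 0.983414 = 6.5481
Short position value = −(long value) = -A$6.55

-A$6.55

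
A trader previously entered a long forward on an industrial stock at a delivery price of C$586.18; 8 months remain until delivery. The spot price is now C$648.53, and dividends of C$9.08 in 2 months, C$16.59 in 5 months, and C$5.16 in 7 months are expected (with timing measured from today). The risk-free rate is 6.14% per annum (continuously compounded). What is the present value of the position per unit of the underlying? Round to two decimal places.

PV(remaining dividends) I = 9.08·e^(−0.0614·2/12) + 16.59·e^(−0.0614·5/12) + 5.16·e^(−0.0614·7/12) = 30.1370
Current forward F = (S − I)·e^(rT) = (648.53 − 30.1370)·e^(0.0614·8/12) = 618.3930 × 1.041783 = 644.2313
Value (long) = (F − K)·e^(−rT) = (644.2313 − 586.18) × 0.959893 = 55.7230
Value = C$55.72

C$55.72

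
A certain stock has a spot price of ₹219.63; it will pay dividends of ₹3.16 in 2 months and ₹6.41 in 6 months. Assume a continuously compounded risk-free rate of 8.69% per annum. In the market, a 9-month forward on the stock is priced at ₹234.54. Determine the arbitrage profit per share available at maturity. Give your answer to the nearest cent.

PV(dividends) I = 3.16·e^(−0.0869·2/12) + 6.41·e^(−0.0869·6/12) = 9.2520
Fair forward F* = (S − I)·e^(rT) = (219.63 − 9.2520)·e^0.065175 = 210.3780 × 1.067346 = 224.5461
Market ₹234.54 > fair 224.5461: forward overpriced → cash-and-carry (borrow at r, buy the stock and collect the dividends, short the forward).
Profit at T = |F_mkt − F*| = |234.54 − 224.5461| = ₹9.99 per share

₹9.99 per share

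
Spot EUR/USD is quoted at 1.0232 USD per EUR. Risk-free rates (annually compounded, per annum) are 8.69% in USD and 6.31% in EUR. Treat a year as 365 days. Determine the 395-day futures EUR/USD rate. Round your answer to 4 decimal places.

1.0480

By covered interest parity, F = S · (1+r_USD)^T / (1+r_EUR)^T
= 1.0232 × 1.094370 / 1.068460 = 1.0232 × 1.024250
F = 1.0480 USD per EUR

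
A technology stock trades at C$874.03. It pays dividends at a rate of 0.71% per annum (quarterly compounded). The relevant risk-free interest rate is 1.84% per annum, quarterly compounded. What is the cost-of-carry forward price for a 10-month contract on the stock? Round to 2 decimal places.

F = S · (1+r/4)^(4T) / (1+q/4)^(4T)
= 874.03 × 1.015416 / 1.005929 = 874.03 × 1.009431
F = C$882.27

C$882.27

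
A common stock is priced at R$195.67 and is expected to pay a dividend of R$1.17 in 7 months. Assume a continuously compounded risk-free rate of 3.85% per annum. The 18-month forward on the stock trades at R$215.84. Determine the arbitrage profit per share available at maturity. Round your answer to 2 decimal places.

PV(dividends) I = 1.17·e^(−0.0385·7/12) = 1.1440
Fair forward F* = (S − I)·e^(rT) = (195.67 − 1.1440)·e^0.057750 = 194.5260 × 1.059450 = 206.0906
Market R$215.84 > fair 206.0906: forward overpriced → cash-and-carry (borrow at r, buy the stock and collect the dividends, short the forward).
Profit at T = |F_mkt − F*| = |215.84 − 206.0906| = R$9.75 per share

R$9.75 per share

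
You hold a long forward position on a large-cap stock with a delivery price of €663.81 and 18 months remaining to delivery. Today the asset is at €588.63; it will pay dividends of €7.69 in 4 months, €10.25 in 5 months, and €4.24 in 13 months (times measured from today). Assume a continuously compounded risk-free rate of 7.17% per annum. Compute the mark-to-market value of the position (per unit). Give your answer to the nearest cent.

PV(remaining dividends) I = 7.69·e^(−0.0717·4/12) + 10.25·e^(−0.0717·5/12) + 4.24·e^(−0.0717·13/12) = 21.3798
Current forward F = (S − I)·e^(rT) = (588.63 − 21.3798)·e^(0.0717·18/12) = 567.2502 × 1.113547 = 631.6598
Value (long) = (F − K)·e^(−rT) = (631.6598 − 663.81) × 0.898032 = -28.8719
Value = -€28.87

-€28.87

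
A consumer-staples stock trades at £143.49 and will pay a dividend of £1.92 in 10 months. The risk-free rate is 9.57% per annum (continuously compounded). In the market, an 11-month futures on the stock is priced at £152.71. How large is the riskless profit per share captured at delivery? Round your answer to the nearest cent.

£2.00 per share

PV(dividends) I = 1.92·e^(−0.0957·10/12) = 1.7728
Fair futures F* = (S − I)·e^(rT) = (143.49 − 1.7728)·e^0.087725 = 141.7172 × 1.091688 = 154.7110
Market £152.71 < fair 154.7110: forward underpriced → reverse cash-and-carry (short the stock, invest proceeds at r, pay the dividends, go long the forward).
Profit at T = |F_mkt − F*| = |152.71 − 154.7110| = £2.00 per share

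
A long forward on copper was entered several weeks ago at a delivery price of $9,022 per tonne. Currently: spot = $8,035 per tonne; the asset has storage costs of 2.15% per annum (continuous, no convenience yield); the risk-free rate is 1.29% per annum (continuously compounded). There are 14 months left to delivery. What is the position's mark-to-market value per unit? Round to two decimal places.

Current fair forward for the remaining 14 months: F = S·e^((r + u)·T), (r + u) = 0.0129 + 0.0215 = 0.0344
F = 8035 · e^(0.0344 × 14/12) = 8035 × 1.04094956 = 8364.0297
Value of long forward = (F − K)·e^(−rT) = (8364.0297 − 9022) · e^(−0.0129·14/12)
= -657.9703 × 0.98506269 = -648.14

-$648.14 per tonne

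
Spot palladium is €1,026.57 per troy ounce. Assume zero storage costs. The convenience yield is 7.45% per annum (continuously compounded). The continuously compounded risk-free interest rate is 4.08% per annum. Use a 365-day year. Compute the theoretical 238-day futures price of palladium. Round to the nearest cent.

Net carry = r + u − y = 0.0408 + 0.0000 − 0.0745 = -0.0337
F = S·e^((r+u−y)T) = 1026.57 · e^(-0.0337 × 238/365) = 1026.57 · e^-0.02197425
= 1026.57 × 0.97826543 = €1,004.26 per troy ounce

€1,004.26 per troy ounce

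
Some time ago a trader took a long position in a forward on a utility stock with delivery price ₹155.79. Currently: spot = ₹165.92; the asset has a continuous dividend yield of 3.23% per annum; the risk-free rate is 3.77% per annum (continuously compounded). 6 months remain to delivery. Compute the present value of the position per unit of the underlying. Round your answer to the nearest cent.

₹10.38

Current fair forward for the remaining 6 months: F = S·e^((r − q)·T), (r − q) = 0.0377 − 0.0323 = 0.0054
F = 165.92 · e^(0.0054 × 6/12) = 165.92 × 1.002704 = 166.3686
Value of long forward = (F − K)·e^(−rT) = (166.3686 − 155.79) · e^(−0.0377·6/12)
= 10.5786 × 0.981327 = 10.38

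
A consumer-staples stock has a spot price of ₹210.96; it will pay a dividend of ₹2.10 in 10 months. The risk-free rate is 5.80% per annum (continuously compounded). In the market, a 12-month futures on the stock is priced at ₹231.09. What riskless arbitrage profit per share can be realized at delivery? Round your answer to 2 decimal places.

₹9.65 per share

PV(dividends) I = 2.10·e^(−0.0580·10/12) = 2.0009
Fair futures F* = (S − I)·e^(rT) = (210.96 − 2.0009)·e^0.058000 = 208.9591 × 1.059715 = 221.4371
Market ₹231.09 > fair 221.4371: forward overpriced → cash-and-carry (borrow at r, buy the stock and collect the dividends, short the forward).
Profit at T = |F_mkt − F*| = |231.09 − 221.4371| = ₹9.65 per share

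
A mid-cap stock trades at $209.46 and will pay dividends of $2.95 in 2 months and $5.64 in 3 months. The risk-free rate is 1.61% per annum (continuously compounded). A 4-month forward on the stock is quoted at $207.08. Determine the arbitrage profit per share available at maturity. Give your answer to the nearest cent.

$5.10 per share

PV(dividends) I = 2.95·e^(−0.0161·2/12) + 5.64·e^(−0.0161·3/12) = 8.5594
Fair forward F* = (S − I)·e^(rT) = (209.46 − 8.5594)·e^0.005367 = 200.9006 × 1.005381 = 201.9816
Market $207.08 > fair 201.9816: forward overpriced → cash-and-carry (borrow at r, buy the stock and collect the dividends, short the forward).
Profit at T = |F_mkt − F*| = |207.08 − 201.9816| = $5.10 per share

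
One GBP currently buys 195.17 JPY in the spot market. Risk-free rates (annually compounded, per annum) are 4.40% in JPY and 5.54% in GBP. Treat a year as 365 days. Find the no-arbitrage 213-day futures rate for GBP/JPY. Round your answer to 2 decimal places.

193.94

By covered interest parity, F = S · (1+r_JPY)^T / (1+r_GBP)^T
= 195.17 × 1.025446 / 1.031966 = 195.17 × 0.993682
F = 193.94 JPY per GBP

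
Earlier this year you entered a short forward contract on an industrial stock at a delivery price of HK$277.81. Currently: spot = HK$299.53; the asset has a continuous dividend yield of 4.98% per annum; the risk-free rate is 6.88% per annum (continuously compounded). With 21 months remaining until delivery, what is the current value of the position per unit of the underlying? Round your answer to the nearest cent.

-HK$28.23

Current fair forward for the remaining 21 months: F = S·e^((r − q)·T), (r − q) = 0.0688 − 0.0498 = 0.0190
F = 299.53 · e^(0.0190 × 21/12) = 299.53 × 1.033809 = 309.6568
Value of long forward = (F − K)·e^(−rT) = (309.6568 − 277.81) · e^(−0.0688·21/12)
= 31.8468 × 0.886566 = 28.23
Short position value = −(long value) = -HK$28.23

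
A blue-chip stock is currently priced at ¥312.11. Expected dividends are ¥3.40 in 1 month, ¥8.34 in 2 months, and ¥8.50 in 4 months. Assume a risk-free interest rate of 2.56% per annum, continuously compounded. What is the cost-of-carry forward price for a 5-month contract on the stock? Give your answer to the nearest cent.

¥295.12

PV(dividends) I = 3.40·e^(−0.0256·1/12) + 8.34·e^(−0.0256·2/12) + 8.50·e^(−0.0256·4/12)
I = 3.3928 + 8.3045 + 8.4278 = 20.1251
F = (S − I)·e^(rT) = (312.11 − 20.1251) · e^(0.0256·5/12)
= 291.9849 · e^0.010667 = 291.9849 × 1.010724 = ¥295.12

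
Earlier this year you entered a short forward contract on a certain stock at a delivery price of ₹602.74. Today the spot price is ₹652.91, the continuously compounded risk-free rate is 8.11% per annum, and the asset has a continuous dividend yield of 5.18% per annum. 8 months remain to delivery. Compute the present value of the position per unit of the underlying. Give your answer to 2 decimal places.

-₹59.73

Current fair forward for the remaining 8 months: F = S·e^((r − q)·T), (r − q) = 0.0811 − 0.0518 = 0.0293
F = 652.91 · e^(0.0293 × 8/12) = 652.91 × 1.019725 = 665.7886
Value of long forward = (F − K)·e^(−rT) = (665.7886 − 602.74) · e^(−0.0811·8/12)
= 63.0486 × 0.947369 = 59.73
Short position value = −(long value) = -₹59.73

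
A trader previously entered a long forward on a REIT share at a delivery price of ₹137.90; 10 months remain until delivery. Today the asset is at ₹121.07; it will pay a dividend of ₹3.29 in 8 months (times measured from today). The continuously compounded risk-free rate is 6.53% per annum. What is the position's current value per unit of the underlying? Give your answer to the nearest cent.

-₹12.68

PV(remaining dividends) I = 3.29·e^(−0.0653·8/12) = 3.1498
Current forward F = (S − I)·e^(rT) = (121.07 − 3.1498)·e^(0.0653·10/12) = 117.9202 × 1.055924 = 124.5148
Value (long) = (F − K)·e^(−rT) = (124.5148 − 137.90) × 0.947037 = -12.6763
Value = -₹12.68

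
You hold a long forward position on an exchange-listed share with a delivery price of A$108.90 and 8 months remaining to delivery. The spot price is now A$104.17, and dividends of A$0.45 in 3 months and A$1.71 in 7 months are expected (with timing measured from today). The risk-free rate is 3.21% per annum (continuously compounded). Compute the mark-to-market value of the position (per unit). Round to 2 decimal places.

PV(remaining dividends) I = 0.45·e^(−0.0321·3/12) + 1.71·e^(−0.0321·7/12) = 2.1247
Current forward F = (S − I)·e^(rT) = (104.17 − 2.1247)·e^(0.0321·8/12) = 102.0453 × 1.021631 = 104.2526
Value (long) = (F − K)·e^(−rT) = (104.2526 − 108.90) × 0.978827 = -4.5490
Value = -A$4.55

-A$4.55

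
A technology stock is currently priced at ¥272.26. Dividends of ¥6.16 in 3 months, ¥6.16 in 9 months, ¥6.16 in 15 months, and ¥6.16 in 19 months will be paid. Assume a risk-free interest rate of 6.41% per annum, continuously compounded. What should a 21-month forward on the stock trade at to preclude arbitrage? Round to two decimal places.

PV(dividends) I = 6.16·e^(−0.0641·3/12) + 6.16·e^(−0.0641·9/12) + 6.16·e^(−0.0641·15/12) + 6.16·e^(−0.0641·19/12)
I = 6.0621 + 5.8709 + 5.6857 + 5.5655 = 23.1842
F = (S − I)·e^(rT) = (272.26 − 23.1842) · e^(0.0641·21/12)
= 249.0758 · e^0.112175 = 249.0758 × 1.118709 = ¥278.64

¥278.64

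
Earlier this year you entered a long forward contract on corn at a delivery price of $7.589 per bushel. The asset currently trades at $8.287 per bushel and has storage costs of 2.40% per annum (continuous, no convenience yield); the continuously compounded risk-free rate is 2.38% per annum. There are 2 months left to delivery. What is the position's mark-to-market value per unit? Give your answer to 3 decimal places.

$0.761 per bushel

Current fair forward for the remaining 2 months: F = S·e^((r + u)·T), (r + u) = 0.0238 + 0.0240 = 0.0478
F = 8.287 · e^(0.0478 × 2/12) = 8.287 × 1.007998 = 8.3533
Value of long forward = (F − K)·e^(−rT) = (8.3533 − 7.589) · e^(−0.0238·2/12)
= 0.7643 × 0.996041 = 0.761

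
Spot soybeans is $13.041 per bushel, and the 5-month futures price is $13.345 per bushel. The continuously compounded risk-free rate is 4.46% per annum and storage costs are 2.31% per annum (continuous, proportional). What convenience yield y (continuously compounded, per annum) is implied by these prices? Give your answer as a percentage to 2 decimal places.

F = S·e^((r+u−y)T) ⇒ (r+u−y) = ln(F/S)/T
ln(13.345/13.041) = 0.023044; /T ⇒ 0.055306
y = r + u − ln(F/S)/T = 0.0446 + 0.0231 − 0.055306 = 0.012394
y = 1.24%

1.24%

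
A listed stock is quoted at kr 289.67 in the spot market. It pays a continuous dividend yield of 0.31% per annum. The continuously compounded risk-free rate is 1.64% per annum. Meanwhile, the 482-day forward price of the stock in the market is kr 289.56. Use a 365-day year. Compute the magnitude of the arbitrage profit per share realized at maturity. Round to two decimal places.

kr 5.24 per share

Fair forward: F* = S·e^(carry·T), with carry = (r − q) = 0.0164 − 0.0031 = 0.0133
F* = 289.67 · e^(0.0133 × 482/365) = 289.67 · e^0.017563 = 289.67 × 1.017718 = kr 294.8024
Market kr 289.56 < fair kr 294.8024: forward underpriced → reverse cash-and-carry (short spot, go long the forward).
At maturity, profit = |F_mkt − F*| = |289.56 − 294.8024| = kr 5.24 per share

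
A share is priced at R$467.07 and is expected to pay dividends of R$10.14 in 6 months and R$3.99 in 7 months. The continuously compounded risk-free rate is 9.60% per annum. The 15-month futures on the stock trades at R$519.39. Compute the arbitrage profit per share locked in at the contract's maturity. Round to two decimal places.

R$7.92 per share

PV(dividends) I = 10.14·e^(−0.0960·6/12) + 3.99·e^(−0.0960·7/12) = 13.4375
Fair futures F* = (S − I)·e^(rT) = (467.07 − 13.4375)·e^0.120000 = 453.6325 × 1.127497 = 511.4693
Market R$519.39 > fair 511.4693: forward overpriced → cash-and-carry (borrow at r, buy the stock and collect the dividends, short the forward).
Profit at T = |F_mkt − F*| = |519.39 − 511.4693| = R$7.92 per share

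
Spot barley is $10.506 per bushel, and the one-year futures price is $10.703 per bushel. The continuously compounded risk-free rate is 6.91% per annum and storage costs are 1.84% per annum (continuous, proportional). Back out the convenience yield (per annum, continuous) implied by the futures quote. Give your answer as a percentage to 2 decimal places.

6.89%

F = S·e^((r+u−y)T) ⇒ (r+u−y) = ln(F/S)/T
ln(10.703/10.506) = 0.018578; /T ⇒ 0.018578
y = r + u − ln(F/S)/T = 0.0691 + 0.0184 − 0.018578 = 0.068922
y = 6.89%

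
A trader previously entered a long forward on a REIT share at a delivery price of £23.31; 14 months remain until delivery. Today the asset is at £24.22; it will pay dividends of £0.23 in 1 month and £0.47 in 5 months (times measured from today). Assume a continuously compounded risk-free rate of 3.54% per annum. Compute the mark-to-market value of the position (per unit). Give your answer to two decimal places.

£1.16

PV(remaining dividends) I = 0.23·e^(−0.0354·1/12) + 0.47·e^(−0.0354·5/12) = 0.6924
Current forward F = (S − I)·e^(rT) = (24.22 − 0.6924)·e^(0.0354·14/12) = 23.5276 × 1.042165 = 24.5196
Value (long) = (F − K)·e^(−rT) = (24.5196 − 23.31) × 0.959541 = 1.1607
Value = £1.16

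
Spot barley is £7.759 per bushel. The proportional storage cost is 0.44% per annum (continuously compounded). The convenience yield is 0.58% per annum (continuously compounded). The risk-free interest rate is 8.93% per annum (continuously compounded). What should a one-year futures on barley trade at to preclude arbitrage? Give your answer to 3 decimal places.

Net carry = r + u − y = 0.0893 + 0.0044 − 0.0058 = 0.0879
F = S·e^((r+u−y)T) = 7.759 · e^(0.0879 × 12/12) = 7.759 · e^0.087900
= 7.759 × 1.091879 = £8.472 per bushel

£8.472 per bushel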